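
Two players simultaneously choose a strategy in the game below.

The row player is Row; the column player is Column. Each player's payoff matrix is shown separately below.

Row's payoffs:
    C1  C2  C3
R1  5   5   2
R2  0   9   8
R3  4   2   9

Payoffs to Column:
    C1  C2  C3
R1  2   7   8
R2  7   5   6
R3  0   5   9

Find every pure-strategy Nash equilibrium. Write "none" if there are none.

For each strategy profile, look for a profitable unilateral deviation.
(R1, C1): Column can switch to C2 (2 → 7). Not NE.
(R1, C2): Row can switch to R2 (5 → 9). Not NE.
(R1, C3): Row can switch to R2 (2 → 8). Not NE.
(R2, C1): Row can switch to R1 (0 → 5). Not NE.
(R2, C2): Column can switch to C1 (5 → 7). Not NE.
(R2, C3): Row can switch to R3 (8 → 9). Not NE.
(R3, C1): Row can switch to R1 (4 → 5). Not NE.
(R3, C2): Row can switch to R1 (2 → 5). Not NE.
(R3, C3): Row gets 9, best alternative 8; Column gets 9, best alternative 5. No profitable deviation — NE.

(R3, C3)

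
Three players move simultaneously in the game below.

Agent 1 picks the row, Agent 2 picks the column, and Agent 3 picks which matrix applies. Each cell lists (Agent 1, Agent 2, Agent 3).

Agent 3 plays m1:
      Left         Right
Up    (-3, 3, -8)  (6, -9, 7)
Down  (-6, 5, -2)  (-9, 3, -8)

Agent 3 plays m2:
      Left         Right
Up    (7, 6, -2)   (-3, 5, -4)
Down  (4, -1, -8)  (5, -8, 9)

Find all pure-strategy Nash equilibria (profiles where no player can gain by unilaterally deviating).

Agent 1 against (Left, m1): payoffs -3, -6 → best response Up.
Agent 1 against (Left, m2): payoffs 7, 4 → best response Up.
Agent 1 against (Right, m1): payoffs 6, -9 → best response Up.
Agent 1 against (Right, m2): payoffs -3, 5 → best response Down.
Agent 2 against (Up, m1): payoffs 3, -9 → best response Left.
Agent 2 against (Up, m2): payoffs 6, 5 → best response Left.
Agent 2 against (Down, m1): payoffs 5, 3 → best response Left.
Agent 2 against (Down, m2): payoffs -1, -8 → best response Left.
Agent 3 against (Up, Left): payoffs -8, -2 → best response m2.
Agent 3 against (Up, Right): payoffs 7, -4 → best response m1.
Agent 3 against (Down, Left): payoffs -2, -8 → best response m1.
Agent 3 against (Down, Right): payoffs -8, 9 → best response m2.
Mutual best responses: (Up, Left, m2).

Pure NE: (Up, Left, m2)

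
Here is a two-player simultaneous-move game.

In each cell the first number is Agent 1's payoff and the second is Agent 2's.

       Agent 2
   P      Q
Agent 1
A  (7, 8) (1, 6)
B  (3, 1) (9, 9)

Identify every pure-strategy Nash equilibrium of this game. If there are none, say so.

Check each profile: it is a Nash equilibrium iff no player can strictly gain by switching unilaterally.
(A, P): Agent 1 gets 7, best alternative 3; Agent 2 gets 8, best alternative 6. No profitable deviation — NE.
(A, Q): Agent 1 can switch to B (1 → 9). Not NE.
(B, P): Agent 1 can switch to A (3 → 7). Not NE.
(B, Q): Agent 1 gets 9, best alternative 1; Agent 2 gets 9, best alternative 1. No profitable deviation — NE.

Pure-strategy Nash equilibria: (A, P), (B, Q)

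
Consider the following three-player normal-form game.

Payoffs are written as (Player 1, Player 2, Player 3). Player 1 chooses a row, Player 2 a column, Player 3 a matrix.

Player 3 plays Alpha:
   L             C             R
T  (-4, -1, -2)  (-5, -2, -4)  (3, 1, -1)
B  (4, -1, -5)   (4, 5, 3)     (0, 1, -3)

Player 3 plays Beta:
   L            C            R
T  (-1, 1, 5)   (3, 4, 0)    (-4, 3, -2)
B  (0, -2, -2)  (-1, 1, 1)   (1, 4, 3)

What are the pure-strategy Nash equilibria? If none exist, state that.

Check each profile: it is a Nash equilibrium iff no player can strictly gain by switching unilaterally.
(T, L, Alpha): Player 1 can switch to B (-4 → 4). Not NE.
(T, L, Beta): Player 1 can switch to B (-1 → 0). Not NE.
(T, C, Alpha): Player 1 can switch to B (-5 → 4). Not NE.
(T, C, Beta): Player 1 gets 3, best alternative -1; Player 2 gets 4, best alternative 3; Player 3 gets 0, best alternative -4. No profitable deviation — NE.
(T, R, Alpha): Player 1 gets 3, best alternative 0; Player 2 gets 1, best alternative -1; Player 3 gets -1, best alternative -2. No profitable deviation — NE.
(T, R, Beta): Player 1 can switch to B (-4 → 1). Not NE.
(B, L, Alpha): Player 2 can switch to C (-1 → 5). Not NE.
(B, L, Beta): Player 2 can switch to C (-2 → 1). Not NE.
(B, C, Alpha): Player 1 gets 4, best alternative -5; Player 2 gets 5, best alternative 1; Player 3 gets 3, best alternative 1. No profitable deviation — NE.
(B, R, Beta): Player 1 gets 1, best alternative -4; Player 2 gets 4, best alternative 1; Player 3 gets 3, best alternative -3. No profitable deviation — NE.
(The remaining 2 profiles each have a profitable deviation by the same check.)

Pure-strategy Nash equilibria: (T, C, Beta), (T, R, Alpha), (B, C, Alpha), (B, R, Beta)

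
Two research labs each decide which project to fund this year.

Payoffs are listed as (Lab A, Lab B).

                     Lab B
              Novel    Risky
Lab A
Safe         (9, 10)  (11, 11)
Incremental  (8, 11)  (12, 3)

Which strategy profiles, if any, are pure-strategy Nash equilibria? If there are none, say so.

(Safe, Novel): Lab B can switch to Risky (10 → 11). Not NE.
(Safe, Risky): Lab A can switch to Incremental (11 → 12). Not NE.
(Incremental, Novel): Lab A can switch to Safe (8 → 9). Not NE.
(Incremental, Risky): Lab B can switch to Novel (3 → 11). Not NE.

none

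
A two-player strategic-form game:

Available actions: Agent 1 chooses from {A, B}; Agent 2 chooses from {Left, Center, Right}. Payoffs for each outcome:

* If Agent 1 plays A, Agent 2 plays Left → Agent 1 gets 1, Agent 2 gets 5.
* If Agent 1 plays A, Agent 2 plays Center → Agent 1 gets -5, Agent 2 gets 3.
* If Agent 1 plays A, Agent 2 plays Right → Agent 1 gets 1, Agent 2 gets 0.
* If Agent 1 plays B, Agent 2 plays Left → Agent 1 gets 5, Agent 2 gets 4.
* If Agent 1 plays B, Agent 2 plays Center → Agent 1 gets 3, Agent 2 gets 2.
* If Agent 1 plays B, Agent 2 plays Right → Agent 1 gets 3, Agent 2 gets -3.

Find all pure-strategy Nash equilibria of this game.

Agent 1 against Left: payoffs 1, 5 → best response B.
Agent 1 against Center: payoffs -5, 3 → best response B.
Agent 1 against Right: payoffs 1, 3 → best response B.
Agent 2 against A: payoffs 5, 3, 0 → best response Left.
Agent 2 against B: payoffs 4, 2, -3 → best response Left.
Mutual best responses: (B, Left).

The unique pure-strategy Nash equilibrium is (B, Left).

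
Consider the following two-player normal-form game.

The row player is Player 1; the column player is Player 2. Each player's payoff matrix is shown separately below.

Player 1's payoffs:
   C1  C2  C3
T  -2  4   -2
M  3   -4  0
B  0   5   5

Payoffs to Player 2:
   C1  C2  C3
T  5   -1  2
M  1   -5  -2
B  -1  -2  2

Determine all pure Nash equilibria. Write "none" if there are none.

Player 1 against C1: payoffs -2, 3, 0 → best response M.
Player 1 against C2: payoffs 4, -4, 5 → best response B.
Player 1 against C3: payoffs -2, 0, 5 → best response B.
Player 2 against T: payoffs 5, -1, 2 → best response C1.
Player 2 against M: payoffs 1, -5, -2 → best response C1.
Player 2 against B: payoffs -1, -2, 2 → best response C3.
Mutual best responses: (M, C1); (B, C3).

The pure Nash equilibria are (M, C1); (B, C3).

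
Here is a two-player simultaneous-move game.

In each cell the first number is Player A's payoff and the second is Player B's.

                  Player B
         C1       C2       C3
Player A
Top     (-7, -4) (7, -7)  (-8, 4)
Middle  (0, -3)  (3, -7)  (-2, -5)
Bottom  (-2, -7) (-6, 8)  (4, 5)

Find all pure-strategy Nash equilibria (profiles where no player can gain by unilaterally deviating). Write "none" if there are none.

Player A against C1: payoffs -7, 0, -2 → best response Middle.
Player A against C2: payoffs 7, 3, -6 → best response Top.
Player A against C3: payoffs -8, -2, 4 → best response Bottom.
Player B against Top: payoffs -4, -7, 4 → best response C3.
Player B against Middle: payoffs -3, -7, -5 → best response C1.
Player B against Bottom: payoffs -7, 8, 5 → best response C2.
Mutual best responses: (Middle, C1).

(Middle, C1)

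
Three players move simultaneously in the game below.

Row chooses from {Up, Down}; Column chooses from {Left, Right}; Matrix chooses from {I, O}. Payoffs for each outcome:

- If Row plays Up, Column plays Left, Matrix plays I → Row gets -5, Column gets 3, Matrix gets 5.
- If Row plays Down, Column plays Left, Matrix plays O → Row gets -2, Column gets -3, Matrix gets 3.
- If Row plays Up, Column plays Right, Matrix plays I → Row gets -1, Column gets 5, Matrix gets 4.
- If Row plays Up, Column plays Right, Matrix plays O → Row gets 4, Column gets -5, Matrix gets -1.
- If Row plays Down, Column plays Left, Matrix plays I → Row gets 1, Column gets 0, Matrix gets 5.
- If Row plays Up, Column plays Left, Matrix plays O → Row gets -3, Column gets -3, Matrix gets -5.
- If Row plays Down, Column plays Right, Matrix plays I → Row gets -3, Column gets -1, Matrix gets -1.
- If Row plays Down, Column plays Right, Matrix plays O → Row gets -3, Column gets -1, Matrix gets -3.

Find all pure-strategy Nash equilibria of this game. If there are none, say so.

Row against (Left, I): payoffs -5, 1 → best response Down.
Row against (Left, O): payoffs -3, -2 → best response Down.
Row against (Right, I): payoffs -1, -3 → best response Up.
Row against (Right, O): payoffs 4, -3 → best response Up.
Column against (Up, I): payoffs 3, 5 → best response Right.
Column against (Up, O): payoffs -3, -5 → best response Left.
Column against (Down, I): payoffs 0, -1 → best response Left.
Column against (Down, O): payoffs -3, -1 → best response Right.
Matrix against (Up, Left): payoffs 5, -5 → best response I.
Matrix against (Up, Right): payoffs 4, -1 → best response I.
Matrix against (Down, Left): payoffs 5, 3 → best response I.
Matrix against (Down, Right): payoffs -1, -3 → best response I.
Mutual best responses: (Up, Right, I); (Down, Left, I).

The pure Nash equilibria are (Up, Right, I), (Down, Left, I).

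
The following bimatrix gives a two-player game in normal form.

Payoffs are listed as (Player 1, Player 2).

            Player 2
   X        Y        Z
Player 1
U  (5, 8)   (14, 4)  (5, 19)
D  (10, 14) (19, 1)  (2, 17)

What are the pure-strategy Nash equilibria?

Player 1 against X: payoffs 5, 10 → best response D.
Player 1 against Y: payoffs 14, 19 → best response D.
Player 1 against Z: payoffs 5, 2 → best response U.
Player 2 against U: payoffs 8, 4, 19 → best response Z.
Player 2 against D: payoffs 14, 1, 17 → best response Z.
Mutual best responses: (U, Z).

The unique pure-strategy Nash equilibrium is (U, Z).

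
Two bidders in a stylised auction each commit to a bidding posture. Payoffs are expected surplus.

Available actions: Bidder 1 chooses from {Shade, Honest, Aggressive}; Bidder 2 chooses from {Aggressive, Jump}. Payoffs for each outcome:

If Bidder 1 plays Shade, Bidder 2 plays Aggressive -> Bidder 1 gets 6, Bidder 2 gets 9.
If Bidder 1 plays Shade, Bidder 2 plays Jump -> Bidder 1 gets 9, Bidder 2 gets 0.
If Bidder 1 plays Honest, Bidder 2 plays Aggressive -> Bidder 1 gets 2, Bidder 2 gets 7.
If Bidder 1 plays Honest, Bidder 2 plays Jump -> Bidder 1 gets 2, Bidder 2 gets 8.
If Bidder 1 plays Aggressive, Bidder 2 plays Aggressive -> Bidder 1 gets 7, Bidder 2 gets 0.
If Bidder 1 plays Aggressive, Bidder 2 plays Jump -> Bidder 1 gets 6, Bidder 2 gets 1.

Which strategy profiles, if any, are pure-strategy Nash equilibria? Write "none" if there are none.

none

Bidder 1 against Aggressive: payoffs 6, 2, 7 → best response Aggressive.
Bidder 1 against Jump: payoffs 9, 2, 6 → best response Shade.
Bidder 2 against Shade: payoffs 9, 0 → best response Aggressive.
Bidder 2 against Honest: payoffs 7, 8 → best response Jump.
Bidder 2 against Aggressive: payoffs 0, 1 → best response Jump.
No profile is a mutual best response for all players.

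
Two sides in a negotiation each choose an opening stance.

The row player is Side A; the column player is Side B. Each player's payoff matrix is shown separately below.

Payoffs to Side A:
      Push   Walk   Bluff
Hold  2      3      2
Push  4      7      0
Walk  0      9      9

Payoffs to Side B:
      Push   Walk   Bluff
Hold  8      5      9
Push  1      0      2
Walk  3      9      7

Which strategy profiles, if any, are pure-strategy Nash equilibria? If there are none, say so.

For each strategy profile, look for a profitable unilateral deviation.
(Hold, Push): Side A can switch to Push (2 → 4). Not NE.
(Hold, Walk): Side A can switch to Push (3 → 7). Not NE.
(Hold, Bluff): Side A can switch to Walk (2 → 9). Not NE.
(Push, Push): Side B can switch to Bluff (1 → 2). Not NE.
(Push, Walk): Side A can switch to Walk (7 → 9). Not NE.
(Push, Bluff): Side A can switch to Hold (0 → 2). Not NE.
(Walk, Push): Side A can switch to Hold (0 → 2). Not NE.
(Walk, Walk): Side A gets 9, best alternative 7; Side B gets 9, best alternative 7. No profitable deviation — NE.
(Walk, Bluff): Side B can switch to Walk (7 → 9). Not NE.

(Walk, Walk)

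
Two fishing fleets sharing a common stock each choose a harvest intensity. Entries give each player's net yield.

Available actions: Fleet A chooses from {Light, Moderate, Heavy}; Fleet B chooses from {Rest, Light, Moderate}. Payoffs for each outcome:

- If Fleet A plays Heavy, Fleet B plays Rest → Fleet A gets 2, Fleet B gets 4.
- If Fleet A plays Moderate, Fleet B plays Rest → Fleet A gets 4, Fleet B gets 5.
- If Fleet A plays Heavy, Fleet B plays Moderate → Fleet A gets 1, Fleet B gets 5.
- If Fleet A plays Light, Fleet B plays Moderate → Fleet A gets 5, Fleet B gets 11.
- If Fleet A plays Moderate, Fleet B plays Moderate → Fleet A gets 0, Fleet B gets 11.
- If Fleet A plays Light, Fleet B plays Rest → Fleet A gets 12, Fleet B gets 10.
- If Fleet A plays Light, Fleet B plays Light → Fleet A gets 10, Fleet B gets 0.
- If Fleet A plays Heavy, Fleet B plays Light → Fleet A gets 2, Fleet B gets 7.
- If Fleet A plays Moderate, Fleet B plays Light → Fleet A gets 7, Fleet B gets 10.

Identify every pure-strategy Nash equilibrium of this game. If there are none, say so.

The unique pure-strategy Nash equilibrium is (Light, Moderate).

Fleet A against Rest: payoffs 12, 4, 2 → best response Light.
Fleet A against Light: payoffs 10, 7, 2 → best response Light.
Fleet A against Moderate: payoffs 5, 0, 1 → best response Light.
Fleet B against Light: payoffs 10, 0, 11 → best response Moderate.
Fleet B against Moderate: payoffs 5, 10, 11 → best response Moderate.
Fleet B against Heavy: payoffs 4, 7, 5 → best response Light.
Mutual best responses: (Light, Moderate).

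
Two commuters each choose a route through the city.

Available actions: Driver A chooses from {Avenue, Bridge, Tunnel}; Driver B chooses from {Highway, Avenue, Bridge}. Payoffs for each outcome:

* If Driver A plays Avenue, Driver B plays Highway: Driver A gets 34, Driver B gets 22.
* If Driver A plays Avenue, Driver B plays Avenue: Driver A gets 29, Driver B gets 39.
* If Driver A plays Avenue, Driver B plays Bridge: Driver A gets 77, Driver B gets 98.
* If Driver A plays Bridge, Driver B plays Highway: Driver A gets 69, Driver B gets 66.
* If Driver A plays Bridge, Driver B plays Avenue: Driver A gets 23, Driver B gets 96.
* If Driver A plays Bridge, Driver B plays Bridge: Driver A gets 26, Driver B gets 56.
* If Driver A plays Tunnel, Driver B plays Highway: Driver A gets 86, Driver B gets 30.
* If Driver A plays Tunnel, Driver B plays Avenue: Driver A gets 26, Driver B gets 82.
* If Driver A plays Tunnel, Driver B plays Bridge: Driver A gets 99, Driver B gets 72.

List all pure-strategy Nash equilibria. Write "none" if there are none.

There is no pure-strategy Nash equilibrium.

(Avenue, Highway): Driver A can switch to Bridge (34 → 69). Not NE.
(Avenue, Avenue): Driver B can switch to Bridge (39 → 98). Not NE.
(Avenue, Bridge): Driver A can switch to Tunnel (77 → 99). Not NE.
(Bridge, Highway): Driver A can switch to Tunnel (69 → 86). Not NE.
(Bridge, Avenue): Driver A can switch to Avenue (23 → 29). Not NE.
(Bridge, Bridge): Driver A can switch to Avenue (26 → 77). Not NE.
(Tunnel, Highway): Driver B can switch to Avenue (30 → 82). Not NE.
(Tunnel, Avenue): Driver A can switch to Avenue (26 → 29). Not NE.
(Tunnel, Bridge): Driver B can switch to Avenue (72 → 82). Not NE.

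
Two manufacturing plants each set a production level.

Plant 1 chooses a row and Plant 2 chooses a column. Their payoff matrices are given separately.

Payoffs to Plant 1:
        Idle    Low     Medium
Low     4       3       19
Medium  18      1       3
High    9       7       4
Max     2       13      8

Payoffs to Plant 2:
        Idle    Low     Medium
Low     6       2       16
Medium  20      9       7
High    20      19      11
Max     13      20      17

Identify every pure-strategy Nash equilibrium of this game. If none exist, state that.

(Low, Idle): Plant 1 can switch to Medium (4 → 18). Not NE.
(Low, Low): Plant 1 can switch to High (3 → 7). Not NE.
(Low, Medium): Plant 1 gets 19, best alternative 8; Plant 2 gets 16, best alternative 6. No profitable deviation — NE.
(Medium, Idle): Plant 1 gets 18, best alternative 9; Plant 2 gets 20, best alternative 9. No profitable deviation — NE.
(Medium, Low): Plant 1 can switch to Low (1 → 3). Not NE.
(Medium, Medium): Plant 1 can switch to Low (3 → 19). Not NE.
(High, Idle): Plant 1 can switch to Medium (9 → 18). Not NE.
(High, Low): Plant 1 can switch to Max (7 → 13). Not NE.
(High, Medium): Plant 1 can switch to Low (4 → 19). Not NE.
(Max, Idle): Plant 1 can switch to Low (2 → 4). Not NE.
(Max, Low): Plant 1 gets 13, best alternative 7; Plant 2 gets 20, best alternative 17. No profitable deviation — NE.
(Max, Medium): Plant 1 can switch to Low (8 → 19). Not NE.

Pure-strategy Nash equilibria: (Low, Medium) and (Medium, Idle) and (Max, Low)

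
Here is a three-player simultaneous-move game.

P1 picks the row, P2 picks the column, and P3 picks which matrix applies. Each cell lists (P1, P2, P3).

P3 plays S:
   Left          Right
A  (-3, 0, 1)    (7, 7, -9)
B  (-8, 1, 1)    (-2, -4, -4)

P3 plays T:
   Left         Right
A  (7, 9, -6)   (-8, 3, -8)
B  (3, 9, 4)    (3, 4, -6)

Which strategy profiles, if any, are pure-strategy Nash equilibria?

(A, Left, S): P2 can switch to Right (0 → 7). Not NE.
(A, Left, T): P3 can switch to S (-6 → 1). Not NE.
(A, Right, S): P3 can switch to T (-9 → -8). Not NE.
(A, Right, T): P1 can switch to B (-8 → 3). Not NE.
(B, Left, S): P1 can switch to A (-8 → -3). Not NE.
(B, Left, T): P1 can switch to A (3 → 7). Not NE.
(B, Right, S): P1 can switch to A (-2 → 7). Not NE.
(B, Right, T): P2 can switch to Left (4 → 9). Not NE.

There is no pure-strategy Nash equilibrium.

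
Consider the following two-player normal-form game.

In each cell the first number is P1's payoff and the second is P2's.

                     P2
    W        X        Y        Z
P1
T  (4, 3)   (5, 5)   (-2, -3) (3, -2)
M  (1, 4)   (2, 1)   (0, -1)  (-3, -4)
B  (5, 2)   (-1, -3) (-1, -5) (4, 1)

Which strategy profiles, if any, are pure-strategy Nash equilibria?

(T, X) and (B, W)

For each player, find the best response to each opponent profile; mutual best responses are the pure NE.
P1 against W: payoffs 4, 1, 5 → best response B.
P1 against X: payoffs 5, 2, -1 → best response T.
P1 against Y: payoffs -2, 0, -1 → best response M.
P1 against Z: payoffs 3, -3, 4 → best response B.
P2 against T: payoffs 3, 5, -3, -2 → best response X.
P2 against M: payoffs 4, 1, -1, -4 → best response W.
P2 against B: payoffs 2, -3, -5, 1 → best response W.
Mutual best responses: (T, X); (B, W).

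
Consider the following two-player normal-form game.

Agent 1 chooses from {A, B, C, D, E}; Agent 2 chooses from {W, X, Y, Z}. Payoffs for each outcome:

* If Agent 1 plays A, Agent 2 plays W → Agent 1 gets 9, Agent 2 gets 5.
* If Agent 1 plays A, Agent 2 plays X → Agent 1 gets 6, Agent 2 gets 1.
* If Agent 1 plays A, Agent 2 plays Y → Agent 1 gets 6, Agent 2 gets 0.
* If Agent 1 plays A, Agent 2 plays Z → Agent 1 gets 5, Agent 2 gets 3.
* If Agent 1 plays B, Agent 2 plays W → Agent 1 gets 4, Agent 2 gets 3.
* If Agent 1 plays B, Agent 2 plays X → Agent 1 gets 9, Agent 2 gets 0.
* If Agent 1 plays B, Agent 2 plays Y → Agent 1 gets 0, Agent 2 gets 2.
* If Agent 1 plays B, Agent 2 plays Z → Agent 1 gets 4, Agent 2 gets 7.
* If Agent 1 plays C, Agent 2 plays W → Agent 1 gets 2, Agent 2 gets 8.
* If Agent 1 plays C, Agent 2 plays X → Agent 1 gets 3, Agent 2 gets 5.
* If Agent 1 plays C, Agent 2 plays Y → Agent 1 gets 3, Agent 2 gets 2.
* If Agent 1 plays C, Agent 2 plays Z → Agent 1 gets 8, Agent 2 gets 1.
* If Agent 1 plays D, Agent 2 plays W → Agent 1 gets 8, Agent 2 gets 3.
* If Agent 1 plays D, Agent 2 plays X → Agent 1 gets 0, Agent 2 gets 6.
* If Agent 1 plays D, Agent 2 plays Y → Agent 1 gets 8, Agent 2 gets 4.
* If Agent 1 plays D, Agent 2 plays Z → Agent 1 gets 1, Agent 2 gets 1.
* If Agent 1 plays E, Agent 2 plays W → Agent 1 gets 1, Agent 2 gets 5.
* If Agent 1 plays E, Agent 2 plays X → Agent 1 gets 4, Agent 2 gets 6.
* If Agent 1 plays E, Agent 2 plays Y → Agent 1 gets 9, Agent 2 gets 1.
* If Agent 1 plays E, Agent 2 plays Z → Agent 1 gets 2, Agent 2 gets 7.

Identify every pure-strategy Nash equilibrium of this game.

(A, W)

Agent 1 against W: payoffs 9, 4, 2, 8, 1 → best response A.
Agent 1 against X: payoffs 6, 9, 3, 0, 4 → best response B.
Agent 1 against Y: payoffs 6, 0, 3, 8, 9 → best response E.
Agent 1 against Z: payoffs 5, 4, 8, 1, 2 → best response C.
Agent 2 against A: payoffs 5, 1, 0, 3 → best response W.
Agent 2 against B: payoffs 3, 0, 2, 7 → best response Z.
Agent 2 against C: payoffs 8, 5, 2, 1 → best response W.
Agent 2 against D: payoffs 3, 6, 4, 1 → best response X.
Agent 2 against E: payoffs 5, 6, 1, 7 → best response Z.
Mutual best responses: (A, W).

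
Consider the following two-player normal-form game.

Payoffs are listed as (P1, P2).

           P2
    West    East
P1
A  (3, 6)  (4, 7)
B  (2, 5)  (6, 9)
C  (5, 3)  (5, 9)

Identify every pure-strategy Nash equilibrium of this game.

Pure NE: (B, East)

Mark each player's best response to every combination of opponents' strategies; a profile where every player is best-responding is a pure Nash equilibrium.
P1 against West: payoffs 3, 2, 5 → best response C.
P1 against East: payoffs 4, 6, 5 → best response B.
P2 against A: payoffs 6, 7 → best response East.
P2 against B: payoffs 5, 9 → best response East.
P2 against C: payoffs 3, 9 → best response East.
Mutual best responses: (B, East).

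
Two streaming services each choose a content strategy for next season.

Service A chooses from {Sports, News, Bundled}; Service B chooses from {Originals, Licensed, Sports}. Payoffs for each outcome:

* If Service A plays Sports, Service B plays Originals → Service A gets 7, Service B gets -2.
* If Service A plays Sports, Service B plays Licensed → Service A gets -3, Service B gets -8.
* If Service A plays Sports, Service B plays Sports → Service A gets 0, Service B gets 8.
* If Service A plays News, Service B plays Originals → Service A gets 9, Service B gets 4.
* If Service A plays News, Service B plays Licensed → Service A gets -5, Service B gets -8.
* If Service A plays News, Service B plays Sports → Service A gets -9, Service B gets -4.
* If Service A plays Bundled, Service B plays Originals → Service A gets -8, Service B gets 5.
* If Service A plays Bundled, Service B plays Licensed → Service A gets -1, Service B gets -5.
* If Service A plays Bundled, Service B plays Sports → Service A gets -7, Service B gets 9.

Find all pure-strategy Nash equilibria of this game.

Service A against Originals: payoffs 7, 9, -8 → best response News.
Service A against Licensed: payoffs -3, -5, -1 → best response Bundled.
Service A against Sports: payoffs 0, -9, -7 → best response Sports.
Service B against Sports: payoffs -2, -8, 8 → best response Sports.
Service B against News: payoffs 4, -8, -4 → best response Originals.
Service B against Bundled: payoffs 5, -5, 9 → best response Sports.
Mutual best responses: (Sports, Sports); (News, Originals).

The pure Nash equilibria are (Sports, Sports), (News, Originals).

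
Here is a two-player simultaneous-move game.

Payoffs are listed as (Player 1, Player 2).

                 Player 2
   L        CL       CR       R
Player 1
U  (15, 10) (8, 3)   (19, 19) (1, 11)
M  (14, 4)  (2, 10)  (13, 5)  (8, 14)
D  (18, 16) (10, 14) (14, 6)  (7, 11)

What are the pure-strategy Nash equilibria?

Player 1 against L: payoffs 15, 14, 18 → best response D.
Player 1 against CL: payoffs 8, 2, 10 → best response D.
Player 1 against CR: payoffs 19, 13, 14 → best response U.
Player 1 against R: payoffs 1, 8, 7 → best response M.
Player 2 against U: payoffs 10, 3, 19, 11 → best response CR.
Player 2 against M: payoffs 4, 10, 5, 14 → best response R.
Player 2 against D: payoffs 16, 14, 6, 11 → best response L.
Mutual best responses: (U, CR); (M, R); (D, L).

(U, CR); (M, R); (D, L)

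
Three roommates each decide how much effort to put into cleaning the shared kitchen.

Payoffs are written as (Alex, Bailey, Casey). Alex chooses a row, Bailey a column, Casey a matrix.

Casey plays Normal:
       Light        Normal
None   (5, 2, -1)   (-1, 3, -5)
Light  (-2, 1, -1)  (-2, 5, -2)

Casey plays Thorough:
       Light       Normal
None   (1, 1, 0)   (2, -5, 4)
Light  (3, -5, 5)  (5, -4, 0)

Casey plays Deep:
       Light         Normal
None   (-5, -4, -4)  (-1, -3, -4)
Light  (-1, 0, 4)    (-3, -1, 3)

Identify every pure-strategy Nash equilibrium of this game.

Mark each player's best response to every combination of opponents' strategies; a profile where every player is best-responding is a pure Nash equilibrium.
Alex against (Light, Normal): payoffs 5, -2 → best response None.
Alex against (Light, Thorough): payoffs 1, 3 → best response Light.
Alex against (Light, Deep): payoffs -5, -1 → best response Light.
Alex against (Normal, Normal): payoffs -1, -2 → best response None.
Alex against (Normal, Thorough): payoffs 2, 5 → best response Light.
Alex against (Normal, Deep): payoffs -1, -3 → best response None.
Bailey against (None, Normal): payoffs 2, 3 → best response Normal.
Bailey against (None, Thorough): payoffs 1, -5 → best response Light.
Bailey against (None, Deep): payoffs -4, -3 → best response Normal.
Bailey against (Light, Normal): payoffs 1, 5 → best response Normal.
Bailey against (Light, Thorough): payoffs -5, -4 → best response Normal.
Bailey against (Light, Deep): payoffs 0, -1 → best response Light.
Casey against (None, Light): payoffs -1, 0, -4 → best response Thorough.
Casey against (None, Normal): payoffs -5, 4, -4 → best response Thorough.
Casey against (Light, Light): payoffs -1, 5, 4 → best response Thorough.
Casey against (Light, Normal): payoffs -2, 0, 3 → best response Deep.
No profile is a mutual best response for all players.

There is no pure-strategy Nash equilibrium.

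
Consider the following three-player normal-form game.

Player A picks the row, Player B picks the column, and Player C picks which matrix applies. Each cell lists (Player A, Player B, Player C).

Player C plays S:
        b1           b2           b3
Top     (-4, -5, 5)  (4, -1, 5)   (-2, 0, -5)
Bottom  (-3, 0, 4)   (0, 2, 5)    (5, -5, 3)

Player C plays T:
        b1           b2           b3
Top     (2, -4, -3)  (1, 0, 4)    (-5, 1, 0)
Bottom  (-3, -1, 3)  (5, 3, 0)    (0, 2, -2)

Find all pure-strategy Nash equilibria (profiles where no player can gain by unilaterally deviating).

No pure-strategy Nash equilibrium.

(Top, b1, S): Player A can switch to Bottom (-4 → -3). Not NE.
(Top, b1, T): Player B can switch to b2 (-4 → 0). Not NE.
(Top, b2, S): Player B can switch to b3 (-1 → 0). Not NE.
(Top, b2, T): Player A can switch to Bottom (1 → 5). Not NE.
(Top, b3, S): Player A can switch to Bottom (-2 → 5). Not NE.
(Top, b3, T): Player A can switch to Bottom (-5 → 0). Not NE.
(Bottom, b1, S): Player B can switch to b2 (0 → 2). Not NE.
(Bottom, b1, T): Player A can switch to Top (-3 → 2). Not NE.
(Bottom, b2, S): Player A can switch to Top (0 → 4). Not NE.
(Bottom, b2, T): Player C can switch to S (0 → 5). Not NE.
(The remaining 2 profiles each have a profitable deviation by the same check.)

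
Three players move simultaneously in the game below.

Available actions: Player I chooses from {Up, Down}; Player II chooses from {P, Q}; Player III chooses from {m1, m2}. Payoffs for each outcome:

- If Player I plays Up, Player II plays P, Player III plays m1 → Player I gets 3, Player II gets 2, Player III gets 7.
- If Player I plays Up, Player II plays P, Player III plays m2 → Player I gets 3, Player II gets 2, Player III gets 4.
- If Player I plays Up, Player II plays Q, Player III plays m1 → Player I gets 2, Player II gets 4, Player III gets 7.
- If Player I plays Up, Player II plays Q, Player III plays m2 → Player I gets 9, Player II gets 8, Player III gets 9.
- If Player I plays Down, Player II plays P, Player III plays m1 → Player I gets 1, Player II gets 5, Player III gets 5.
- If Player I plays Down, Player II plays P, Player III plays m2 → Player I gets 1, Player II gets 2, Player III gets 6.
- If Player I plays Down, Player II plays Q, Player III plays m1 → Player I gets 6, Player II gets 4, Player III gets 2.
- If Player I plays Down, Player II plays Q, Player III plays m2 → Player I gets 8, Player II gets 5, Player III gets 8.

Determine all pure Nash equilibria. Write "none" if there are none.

Player I against (P, m1): payoffs 3, 1 → best response Up.
Player I against (P, m2): payoffs 3, 1 → best response Up.
Player I against (Q, m1): payoffs 2, 6 → best response Down.
Player I against (Q, m2): payoffs 9, 8 → best response Up.
Player II against (Up, m1): payoffs 2, 4 → best response Q.
Player II against (Up, m2): payoffs 2, 8 → best response Q.
Player II against (Down, m1): payoffs 5, 4 → best response P.
Player II against (Down, m2): payoffs 2, 5 → best response Q.
Player III against (Up, P): payoffs 7, 4 → best response m1.
Player III against (Up, Q): payoffs 7, 9 → best response m2.
Player III against (Down, P): payoffs 5, 6 → best response m2.
Player III against (Down, Q): payoffs 2, 8 → best response m2.
Mutual best responses: (Up, Q, m2).

The unique pure-strategy Nash equilibrium is (Up, Q, m2).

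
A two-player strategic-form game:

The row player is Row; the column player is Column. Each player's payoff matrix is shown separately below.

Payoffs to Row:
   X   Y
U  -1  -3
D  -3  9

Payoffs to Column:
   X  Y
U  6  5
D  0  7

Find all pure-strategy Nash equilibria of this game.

Pure-strategy Nash equilibria: (U, X) and (D, Y)

Row against X: payoffs -1, -3 → best response U.
Row against Y: payoffs -3, 9 → best response D.
Column against U: payoffs 6, 5 → best response X.
Column against D: payoffs 0, 7 → best response Y.
Mutual best responses: (U, X); (D, Y).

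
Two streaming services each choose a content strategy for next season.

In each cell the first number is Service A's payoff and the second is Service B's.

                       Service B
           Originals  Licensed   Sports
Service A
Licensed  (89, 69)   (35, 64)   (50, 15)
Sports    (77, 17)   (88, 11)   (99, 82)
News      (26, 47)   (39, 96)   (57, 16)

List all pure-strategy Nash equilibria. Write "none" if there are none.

For each player, find the best response to each opponent profile; mutual best responses are the pure NE.
Service A against Originals: payoffs 89, 77, 26 → best response Licensed.
Service A against Licensed: payoffs 35, 88, 39 → best response Sports.
Service A against Sports: payoffs 50, 99, 57 → best response Sports.
Service B against Licensed: payoffs 69, 64, 15 → best response Originals.
Service B against Sports: payoffs 17, 11, 82 → best response Sports.
Service B against News: payoffs 47, 96, 16 → best response Licensed.
Mutual best responses: (Licensed, Originals); (Sports, Sports).

The pure Nash equilibria are (Licensed, Originals), (Sports, Sports).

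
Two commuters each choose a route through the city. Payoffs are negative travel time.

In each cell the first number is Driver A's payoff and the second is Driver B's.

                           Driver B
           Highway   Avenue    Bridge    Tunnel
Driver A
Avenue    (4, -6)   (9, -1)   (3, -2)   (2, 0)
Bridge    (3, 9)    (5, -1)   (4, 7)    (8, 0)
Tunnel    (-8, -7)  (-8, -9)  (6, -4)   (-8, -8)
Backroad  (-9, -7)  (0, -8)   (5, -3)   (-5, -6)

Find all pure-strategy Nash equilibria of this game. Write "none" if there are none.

(Avenue, Highway): Driver B can switch to Avenue (-6 → -1). Not NE.
(Avenue, Avenue): Driver B can switch to Tunnel (-1 → 0). Not NE.
(Avenue, Bridge): Driver A can switch to Bridge (3 → 4). Not NE.
(Avenue, Tunnel): Driver A can switch to Bridge (2 → 8). Not NE.
(Bridge, Highway): Driver A can switch to Avenue (3 → 4). Not NE.
(Bridge, Avenue): Driver A can switch to Avenue (5 → 9). Not NE.
(Bridge, Bridge): Driver A can switch to Tunnel (4 → 6). Not NE.
(Bridge, Tunnel): Driver B can switch to Highway (0 → 9). Not NE.
(Tunnel, Bridge): Driver A gets 6, best alternative 5; Driver B gets -4, best alternative -7. No profitable deviation — NE.
(The remaining 7 profiles each have a profitable deviation by the same check.)

Pure NE: (Tunnel, Bridge)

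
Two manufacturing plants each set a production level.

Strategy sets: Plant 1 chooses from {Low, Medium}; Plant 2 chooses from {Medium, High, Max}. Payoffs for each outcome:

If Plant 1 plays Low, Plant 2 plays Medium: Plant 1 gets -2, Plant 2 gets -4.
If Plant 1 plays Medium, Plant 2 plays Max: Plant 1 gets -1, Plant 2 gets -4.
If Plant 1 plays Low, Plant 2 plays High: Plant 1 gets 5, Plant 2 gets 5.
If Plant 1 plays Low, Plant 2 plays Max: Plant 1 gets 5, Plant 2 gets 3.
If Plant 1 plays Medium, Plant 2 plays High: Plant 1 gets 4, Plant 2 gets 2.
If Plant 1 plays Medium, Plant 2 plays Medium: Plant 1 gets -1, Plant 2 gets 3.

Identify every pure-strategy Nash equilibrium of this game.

The pure Nash equilibria are (Low, High); (Medium, Medium).

Check each profile: it is a Nash equilibrium iff no player can strictly gain by switching unilaterally.
(Low, Medium): Plant 1 can switch to Medium (-2 → -1). Not NE.
(Low, High): Plant 1 gets 5, best alternative 4; Plant 2 gets 5, best alternative 3. No profitable deviation — NE.
(Low, Max): Plant 2 can switch to High (3 → 5). Not NE.
(Medium, Medium): Plant 1 gets -1, best alternative -2; Plant 2 gets 3, best alternative 2. No profitable deviation — NE.
(Medium, High): Plant 1 can switch to Low (4 → 5). Not NE.
(Medium, Max): Plant 1 can switch to Low (-1 → 5). Not NE.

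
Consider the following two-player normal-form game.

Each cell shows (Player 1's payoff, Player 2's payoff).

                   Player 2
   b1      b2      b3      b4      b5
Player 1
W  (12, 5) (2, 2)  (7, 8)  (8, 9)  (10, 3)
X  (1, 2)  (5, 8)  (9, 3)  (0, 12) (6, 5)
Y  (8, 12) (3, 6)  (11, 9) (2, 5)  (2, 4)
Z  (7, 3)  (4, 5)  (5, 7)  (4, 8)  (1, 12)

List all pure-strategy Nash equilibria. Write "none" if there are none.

Player 1 against b1: payoffs 12, 1, 8, 7 → best response W.
Player 1 against b2: payoffs 2, 5, 3, 4 → best response X.
Player 1 against b3: payoffs 7, 9, 11, 5 → best response Y.
Player 1 against b4: payoffs 8, 0, 2, 4 → best response W.
Player 1 against b5: payoffs 10, 6, 2, 1 → best response W.
Player 2 against W: payoffs 5, 2, 8, 9, 3 → best response b4.
Player 2 against X: payoffs 2, 8, 3, 12, 5 → best response b4.
Player 2 against Y: payoffs 12, 6, 9, 5, 4 → best response b1.
Player 2 against Z: payoffs 3, 5, 7, 8, 12 → best response b5.
Mutual best responses: (W, b4).

Pure NE: (W, b4)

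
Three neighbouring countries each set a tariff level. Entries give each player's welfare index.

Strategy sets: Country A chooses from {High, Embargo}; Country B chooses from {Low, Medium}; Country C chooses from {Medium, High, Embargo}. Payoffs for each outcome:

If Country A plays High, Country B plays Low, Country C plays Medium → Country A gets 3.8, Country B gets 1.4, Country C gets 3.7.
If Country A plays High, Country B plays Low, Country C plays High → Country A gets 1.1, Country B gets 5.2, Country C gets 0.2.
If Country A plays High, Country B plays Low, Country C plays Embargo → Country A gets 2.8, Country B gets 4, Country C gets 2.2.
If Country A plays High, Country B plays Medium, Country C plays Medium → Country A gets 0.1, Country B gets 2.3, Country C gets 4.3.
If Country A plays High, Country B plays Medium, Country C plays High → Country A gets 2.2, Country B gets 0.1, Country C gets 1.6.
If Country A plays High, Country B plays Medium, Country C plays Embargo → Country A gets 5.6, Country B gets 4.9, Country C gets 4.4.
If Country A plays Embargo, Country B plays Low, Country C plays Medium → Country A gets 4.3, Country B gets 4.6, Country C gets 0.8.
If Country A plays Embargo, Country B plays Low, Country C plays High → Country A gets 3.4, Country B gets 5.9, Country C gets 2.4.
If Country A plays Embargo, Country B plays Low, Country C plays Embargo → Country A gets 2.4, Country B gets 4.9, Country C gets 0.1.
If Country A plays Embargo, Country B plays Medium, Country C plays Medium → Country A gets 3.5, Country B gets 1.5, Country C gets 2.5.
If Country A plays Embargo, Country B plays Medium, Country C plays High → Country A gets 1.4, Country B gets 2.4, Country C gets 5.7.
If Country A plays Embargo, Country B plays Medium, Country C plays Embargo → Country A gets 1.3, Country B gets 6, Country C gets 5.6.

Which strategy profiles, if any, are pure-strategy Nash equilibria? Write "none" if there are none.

(High, Low, Medium): Country A can switch to Embargo (3.8 → 4.3). Not NE.
(High, Low, High): Country A can switch to Embargo (1.1 → 3.4). Not NE.
(High, Low, Embargo): Country B can switch to Medium (4 → 4.9). Not NE.
(High, Medium, Medium): Country A can switch to Embargo (0.1 → 3.5). Not NE.
(High, Medium, High): Country B can switch to Low (0.1 → 5.2). Not NE.
(High, Medium, Embargo): Country A gets 5.6, best alternative 1.3; Country B gets 4.9, best alternative 4; Country C gets 4.4, best alternative 4.3. No profitable deviation — NE.
(Embargo, Low, Medium): Country C can switch to High (0.8 → 2.4). Not NE.
(Embargo, Low, High): Country A gets 3.4, best alternative 1.1; Country B gets 5.9, best alternative 2.4; Country C gets 2.4, best alternative 0.8. No profitable deviation — NE.
(Embargo, Low, Embargo): Country A can switch to High (2.4 → 2.8). Not NE.
(Embargo, Medium, Medium): Country B can switch to Low (1.5 → 4.6). Not NE.
(The remaining 2 profiles each have a profitable deviation by the same check.)

Pure-strategy Nash equilibria: (High, Medium, Embargo), (Embargo, Low, High)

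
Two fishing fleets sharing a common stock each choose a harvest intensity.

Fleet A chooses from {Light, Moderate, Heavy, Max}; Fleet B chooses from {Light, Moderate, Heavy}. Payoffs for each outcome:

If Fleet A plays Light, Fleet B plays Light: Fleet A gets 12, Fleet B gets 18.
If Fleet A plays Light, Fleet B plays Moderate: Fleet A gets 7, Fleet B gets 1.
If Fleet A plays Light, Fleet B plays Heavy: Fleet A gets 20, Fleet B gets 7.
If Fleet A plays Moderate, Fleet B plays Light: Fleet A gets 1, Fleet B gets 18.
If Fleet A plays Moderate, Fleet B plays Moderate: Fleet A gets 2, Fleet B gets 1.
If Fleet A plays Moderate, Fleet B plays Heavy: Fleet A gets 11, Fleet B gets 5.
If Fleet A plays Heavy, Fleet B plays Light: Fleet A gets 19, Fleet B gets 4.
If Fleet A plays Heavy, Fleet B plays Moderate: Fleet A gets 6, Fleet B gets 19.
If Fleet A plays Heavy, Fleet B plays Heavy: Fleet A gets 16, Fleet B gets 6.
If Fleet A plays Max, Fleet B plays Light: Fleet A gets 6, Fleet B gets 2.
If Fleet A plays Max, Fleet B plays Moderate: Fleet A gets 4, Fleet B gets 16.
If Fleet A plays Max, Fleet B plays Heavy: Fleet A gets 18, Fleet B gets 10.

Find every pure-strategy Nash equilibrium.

Check each profile: it is a Nash equilibrium iff no player can strictly gain by switching unilaterally.
(Light, Light): Fleet A can switch to Heavy (12 → 19). Not NE.
(Light, Moderate): Fleet B can switch to Light (1 → 18). Not NE.
(Light, Heavy): Fleet B can switch to Light (7 → 18). Not NE.
(Moderate, Light): Fleet A can switch to Light (1 → 12). Not NE.
(Moderate, Moderate): Fleet A can switch to Light (2 → 7). Not NE.
(Moderate, Heavy): Fleet A can switch to Light (11 → 20). Not NE.
(Heavy, Light): Fleet B can switch to Moderate (4 → 19). Not NE.
(Heavy, Moderate): Fleet A can switch to Light (6 → 7). Not NE.
(Heavy, Heavy): Fleet A can switch to Light (16 → 20). Not NE.
(Max, Light): Fleet A can switch to Light (6 → 12). Not NE.
(Max, Moderate): Fleet A can switch to Light (4 → 7). Not NE.
(Max, Heavy): Fleet A can switch to Light (18 → 20). Not NE.

There is no pure-strategy Nash equilibrium.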